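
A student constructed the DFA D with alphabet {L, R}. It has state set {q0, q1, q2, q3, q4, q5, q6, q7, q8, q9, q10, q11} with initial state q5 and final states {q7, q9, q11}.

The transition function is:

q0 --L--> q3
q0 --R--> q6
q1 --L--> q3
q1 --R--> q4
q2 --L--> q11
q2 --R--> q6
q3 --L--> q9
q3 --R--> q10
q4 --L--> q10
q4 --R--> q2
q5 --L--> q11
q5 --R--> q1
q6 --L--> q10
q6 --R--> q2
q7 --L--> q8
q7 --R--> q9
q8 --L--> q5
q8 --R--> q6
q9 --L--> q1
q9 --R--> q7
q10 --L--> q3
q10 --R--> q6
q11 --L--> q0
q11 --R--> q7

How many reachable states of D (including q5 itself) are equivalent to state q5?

2

Initial partition by acceptance: {q7,q9,q11} | {q0,q1,q2,q3,q4,q5,q6,q8,q10}.
Refine {q0,q1,q2,q3,q4,q5,q6,q8,q10} on symbol L: members go to different blocks, giving {q0,q1,q4,q6,q8,q10} and {q2,q3,q5}.
Refine {q0,q1,q4,q6,q8,q10} on symbol L: members go to different blocks, giving {q0,q1,q8,q10} and {q4,q6}.
On input R, block {q2,q3,q5} splits into {q3,q5} and {q2}.
No further refinement is possible. Final partition (5 blocks): {q7,q9,q11} | {q0,q1,q8,q10} | {q3,q5} | {q4,q6} | {q2}.
State q5 belongs to the block {q3,q5}, which has 2 states.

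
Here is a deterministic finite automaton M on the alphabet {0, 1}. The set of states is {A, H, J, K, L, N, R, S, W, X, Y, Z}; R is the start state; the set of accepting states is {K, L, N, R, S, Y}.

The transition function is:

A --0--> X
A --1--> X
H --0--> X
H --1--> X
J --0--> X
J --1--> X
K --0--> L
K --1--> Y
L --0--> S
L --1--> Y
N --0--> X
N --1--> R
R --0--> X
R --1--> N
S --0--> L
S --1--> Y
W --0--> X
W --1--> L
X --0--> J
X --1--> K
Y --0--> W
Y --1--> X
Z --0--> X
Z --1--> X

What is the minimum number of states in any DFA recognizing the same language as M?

6

Reachable states from the start: {J,K,L,N,R,S,W,X,Y}. Unreachable: {A,H,Z} — drop them.
Start with accepting vs non-accepting: {K,L,N,R,S,Y} | {J,W,X}.
On input 0, block {K,L,N,R,S,Y} splits into {N,R,Y} and {K,L,S}.
Refine {N,R,Y} on symbol 1: members go to different blocks, giving {N,R} and {Y}.
Refine {J,W,X} on symbol 1: members go to different blocks, giving {W,X} and {J}.
Refine {W,X} on symbol 0: members go to different blocks, giving {X} and {W}.
Stable partition: {N,R} | {X} | {K,L,S} | {Y} | {J} | {W} — 6 equivalence classes.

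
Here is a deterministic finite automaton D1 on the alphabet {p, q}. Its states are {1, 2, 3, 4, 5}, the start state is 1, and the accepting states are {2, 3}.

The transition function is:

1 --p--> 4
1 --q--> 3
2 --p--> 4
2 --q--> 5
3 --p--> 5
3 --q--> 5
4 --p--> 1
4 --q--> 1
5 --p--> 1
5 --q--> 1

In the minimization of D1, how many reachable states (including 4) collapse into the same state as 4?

2

Reachable states from the start: {1,3,4,5}. Unreachable: {2} — drop them.
P0 = {3} | {1,4,5}.
On input q, block {1,4,5} splits into {4,5} and {1}.
The partition is now stable with 3 blocks: {3} | {4,5} | {1}.
The equivalence class containing 4 is {4,5}, of size 2.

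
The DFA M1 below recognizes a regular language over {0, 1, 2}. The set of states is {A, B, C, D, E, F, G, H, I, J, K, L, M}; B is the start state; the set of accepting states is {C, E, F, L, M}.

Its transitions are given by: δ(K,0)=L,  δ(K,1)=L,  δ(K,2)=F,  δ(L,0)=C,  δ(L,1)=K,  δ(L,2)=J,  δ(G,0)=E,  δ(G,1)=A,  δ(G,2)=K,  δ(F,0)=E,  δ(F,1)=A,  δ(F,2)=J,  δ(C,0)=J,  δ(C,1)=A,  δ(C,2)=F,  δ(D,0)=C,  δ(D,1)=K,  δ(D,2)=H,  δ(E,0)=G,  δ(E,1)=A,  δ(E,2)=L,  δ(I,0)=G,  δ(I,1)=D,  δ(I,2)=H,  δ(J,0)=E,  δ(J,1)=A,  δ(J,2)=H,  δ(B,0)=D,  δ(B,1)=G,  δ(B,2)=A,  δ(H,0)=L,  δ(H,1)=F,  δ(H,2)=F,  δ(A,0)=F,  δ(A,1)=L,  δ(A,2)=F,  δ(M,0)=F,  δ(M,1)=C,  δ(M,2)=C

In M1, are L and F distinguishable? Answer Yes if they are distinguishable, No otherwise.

First remove the unreachable states {I,M}; 11 states remain.
P0 = {C,E,F,L} | {A,B,D,G,H,J,K}.
Split {C,E,F,L} by δ(·,0) → {C,E} and {F,L}.
Refine {A,B,D,G,H,J,K} on symbol 0: members go to different blocks, giving {A,H,K} and {D,G,J} and {B}.
The partition is now stable with 5 blocks: {C,E} | {A,H,K} | {F,L} | {D,G,J} | {B}.
L and F lie in the same block of the stable partition, so they are equivalent — no string distinguishes them.

No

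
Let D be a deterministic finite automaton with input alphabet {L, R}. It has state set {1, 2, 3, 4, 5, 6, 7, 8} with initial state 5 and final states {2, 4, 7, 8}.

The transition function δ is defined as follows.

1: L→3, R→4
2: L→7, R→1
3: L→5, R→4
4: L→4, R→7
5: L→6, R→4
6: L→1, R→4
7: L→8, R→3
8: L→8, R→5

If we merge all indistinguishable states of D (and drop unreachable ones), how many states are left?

Reachable states from the start: {1,3,4,5,6,7,8}. Unreachable: {2} — drop them.
P0 = {4,7,8} | {1,3,5,6}.
Split {4,7,8} by δ(·,R) → {7,8} and {4}.
Stable partition: {7,8} | {1,3,5,6} | {4} — 3 equivalence classes.

3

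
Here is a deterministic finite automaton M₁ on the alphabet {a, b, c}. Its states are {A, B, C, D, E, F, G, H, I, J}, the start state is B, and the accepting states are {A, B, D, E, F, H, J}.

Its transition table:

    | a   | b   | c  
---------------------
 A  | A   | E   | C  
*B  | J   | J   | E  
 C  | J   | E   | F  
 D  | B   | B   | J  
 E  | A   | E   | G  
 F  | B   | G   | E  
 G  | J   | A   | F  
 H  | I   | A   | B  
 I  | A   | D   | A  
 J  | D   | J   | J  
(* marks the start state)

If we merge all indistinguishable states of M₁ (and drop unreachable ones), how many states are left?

First remove the unreachable states {H,I}; 8 states remain.
Start with accepting vs non-accepting: {A,B,D,E,F,J} | {C,G}.
Split {A,B,D,E,F,J} by δ(·,b) → {A,B,D,E,J} and {F}.
Split {A,B,D,E,J} by δ(·,c) → {B,D,J} and {A,E}.
Refine {B,D,J} on symbol c: members go to different blocks, giving {D,J} and {B}.
Split {D,J} by δ(·,a) → {D} and {J}.
Stable partition: {D} | {C,G} | {F} | {A,E} | {B} | {J} — 6 equivalence classes.

6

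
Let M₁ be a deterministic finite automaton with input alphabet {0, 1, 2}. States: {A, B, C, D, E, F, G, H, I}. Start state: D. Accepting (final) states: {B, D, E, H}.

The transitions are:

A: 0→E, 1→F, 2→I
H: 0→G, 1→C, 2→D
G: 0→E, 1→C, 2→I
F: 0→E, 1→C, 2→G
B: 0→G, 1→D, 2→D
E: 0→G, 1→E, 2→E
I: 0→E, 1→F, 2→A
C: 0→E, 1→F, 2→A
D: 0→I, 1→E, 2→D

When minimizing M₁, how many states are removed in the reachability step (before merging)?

2

BFS from D reaches {A, C, D, E, F, G, I}; the 2 state(s) B, H are never visited.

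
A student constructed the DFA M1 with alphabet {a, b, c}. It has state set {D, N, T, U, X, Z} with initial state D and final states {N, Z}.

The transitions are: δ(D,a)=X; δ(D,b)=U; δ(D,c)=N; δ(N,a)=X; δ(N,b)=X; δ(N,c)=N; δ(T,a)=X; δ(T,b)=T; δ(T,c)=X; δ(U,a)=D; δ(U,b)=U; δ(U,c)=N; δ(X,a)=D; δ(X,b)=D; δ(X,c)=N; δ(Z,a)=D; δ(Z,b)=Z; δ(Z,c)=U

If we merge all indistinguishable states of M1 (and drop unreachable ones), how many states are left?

2

First remove the unreachable states {T,Z}; 4 states remain.
Start with accepting vs non-accepting: {N} | {D,U,X}.
The partition is now stable with 2 blocks: {N} | {D,U,X}.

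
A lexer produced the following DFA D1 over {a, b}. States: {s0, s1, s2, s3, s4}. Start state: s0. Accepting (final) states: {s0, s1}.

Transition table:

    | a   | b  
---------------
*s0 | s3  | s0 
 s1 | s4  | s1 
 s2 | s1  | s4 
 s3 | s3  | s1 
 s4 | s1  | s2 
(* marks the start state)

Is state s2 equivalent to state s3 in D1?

No

All states are reachable from the start state.
Initial partition by acceptance: {s0,s1} | {s2,s3,s4}.
Split {s2,s3,s4} by δ(·,a) → {s2,s4} and {s3}.
Refine {s0,s1} on symbol a: members go to different blocks, giving {s0} and {s1}.
The partition is now stable with 4 blocks: {s0} | {s2,s4} | {s3} | {s1}.
s2 and s3 end up in different blocks, so they are distinguishable. For instance, the string 'a' is accepted from only s2.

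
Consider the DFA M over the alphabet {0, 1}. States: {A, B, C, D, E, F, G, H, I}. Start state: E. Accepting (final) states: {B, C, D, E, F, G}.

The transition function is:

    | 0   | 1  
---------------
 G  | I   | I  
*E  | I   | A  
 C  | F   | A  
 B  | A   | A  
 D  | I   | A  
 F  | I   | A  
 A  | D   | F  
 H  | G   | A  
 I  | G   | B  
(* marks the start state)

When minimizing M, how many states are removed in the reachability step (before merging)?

No path from E leads to C, H; the other 7 states are all reachable.

2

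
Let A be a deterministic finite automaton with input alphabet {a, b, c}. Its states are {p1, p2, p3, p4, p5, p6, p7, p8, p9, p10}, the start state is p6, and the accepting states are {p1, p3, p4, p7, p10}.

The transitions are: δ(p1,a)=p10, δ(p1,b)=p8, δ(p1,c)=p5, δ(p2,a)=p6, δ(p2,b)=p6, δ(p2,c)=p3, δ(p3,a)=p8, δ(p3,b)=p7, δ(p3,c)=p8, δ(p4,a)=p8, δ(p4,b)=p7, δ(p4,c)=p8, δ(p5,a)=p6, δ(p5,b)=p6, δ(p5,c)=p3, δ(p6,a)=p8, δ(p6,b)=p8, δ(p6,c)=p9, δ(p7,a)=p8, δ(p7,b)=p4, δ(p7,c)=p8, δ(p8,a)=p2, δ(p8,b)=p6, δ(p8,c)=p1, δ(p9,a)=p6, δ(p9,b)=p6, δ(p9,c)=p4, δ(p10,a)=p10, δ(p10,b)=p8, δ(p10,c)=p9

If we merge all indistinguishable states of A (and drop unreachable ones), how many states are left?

All states are reachable from the start state.
Initial partition by acceptance: {p1,p3,p4,p7,p10} | {p2,p5,p6,p8,p9}.
On input a, block {p1,p3,p4,p7,p10} splits into {p3,p4,p7} and {p1,p10}.
Refine {p2,p5,p6,p8,p9} on symbol c: members go to different blocks, giving {p2,p5,p9} and {p6} and {p8}.
The partition is now stable with 5 blocks: {p3,p4,p7} | {p2,p5,p9} | {p1,p10} | {p6} | {p8}.

5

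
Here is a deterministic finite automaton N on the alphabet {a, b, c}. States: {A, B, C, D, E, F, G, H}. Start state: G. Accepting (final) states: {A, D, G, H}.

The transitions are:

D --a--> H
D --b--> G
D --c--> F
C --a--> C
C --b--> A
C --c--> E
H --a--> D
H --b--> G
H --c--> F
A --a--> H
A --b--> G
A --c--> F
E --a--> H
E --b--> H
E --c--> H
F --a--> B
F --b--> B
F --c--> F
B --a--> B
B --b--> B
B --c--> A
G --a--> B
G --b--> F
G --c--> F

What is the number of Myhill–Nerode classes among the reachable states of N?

4

Reachable states from the start: {A,B,D,F,G,H}. Unreachable: {C,E} — drop them.
P0 = {A,D,G,H} | {B,F}.
Refine {A,D,G,H} on symbol a: members go to different blocks, giving {A,D,H} and {G}.
Refine {B,F} on symbol c: members go to different blocks, giving {B} and {F}.
Stable partition: {A,D,H} | {B} | {G} | {F} — 4 equivalence classes.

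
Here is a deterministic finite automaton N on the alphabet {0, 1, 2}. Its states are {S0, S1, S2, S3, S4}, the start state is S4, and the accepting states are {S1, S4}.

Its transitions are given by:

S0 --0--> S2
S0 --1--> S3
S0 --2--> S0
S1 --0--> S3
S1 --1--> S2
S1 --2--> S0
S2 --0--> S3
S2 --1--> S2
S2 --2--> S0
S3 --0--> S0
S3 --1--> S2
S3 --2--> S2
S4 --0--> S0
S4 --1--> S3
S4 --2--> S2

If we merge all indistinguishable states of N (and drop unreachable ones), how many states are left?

2

Reachable states from the start: {S0,S2,S3,S4}. Unreachable: {S1} — drop them.
Start with accepting vs non-accepting: {S4} | {S0,S2,S3}.
The partition is now stable with 2 blocks: {S4} | {S0,S2,S3}.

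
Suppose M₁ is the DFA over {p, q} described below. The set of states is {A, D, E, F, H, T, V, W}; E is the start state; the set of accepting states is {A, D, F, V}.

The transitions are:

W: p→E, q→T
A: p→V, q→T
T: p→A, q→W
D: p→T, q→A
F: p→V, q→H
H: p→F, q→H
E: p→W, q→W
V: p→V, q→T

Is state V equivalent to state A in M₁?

First remove the unreachable states {D,F,H}; 5 states remain.
Start with accepting vs non-accepting: {A,V} | {E,T,W}.
Refine {E,T,W} on symbol p: members go to different blocks, giving {E,W} and {T}.
Refine {E,W} on symbol q: members go to different blocks, giving {E} and {W}.
Stable partition: {A,V} | {E} | {T} | {W} — 4 equivalence classes.
V and A lie in the same block of the stable partition, so they are equivalent — no string distinguishes them.

Yes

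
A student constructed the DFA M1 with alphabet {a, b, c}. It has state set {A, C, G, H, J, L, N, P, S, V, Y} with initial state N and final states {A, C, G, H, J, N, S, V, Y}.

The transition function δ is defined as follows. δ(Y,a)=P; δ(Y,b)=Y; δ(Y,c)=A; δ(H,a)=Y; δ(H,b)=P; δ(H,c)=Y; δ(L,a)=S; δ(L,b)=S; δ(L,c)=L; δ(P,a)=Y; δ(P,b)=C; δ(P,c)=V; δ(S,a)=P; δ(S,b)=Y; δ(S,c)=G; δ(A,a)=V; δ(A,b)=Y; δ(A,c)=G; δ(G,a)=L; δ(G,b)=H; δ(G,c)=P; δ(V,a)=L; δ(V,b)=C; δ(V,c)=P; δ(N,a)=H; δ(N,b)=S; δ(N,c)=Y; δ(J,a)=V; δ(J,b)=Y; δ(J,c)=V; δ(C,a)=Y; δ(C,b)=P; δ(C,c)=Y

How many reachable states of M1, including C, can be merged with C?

First remove the unreachable states {J}; 10 states remain.
Start with accepting vs non-accepting: {A,C,G,H,N,S,V,Y} | {L,P}.
On input a, block {A,C,G,H,N,S,V,Y} splits into {A,C,H,N} and {G,S,V,Y}.
Refine {A,C,H,N} on symbol a: members go to different blocks, giving {A,C,H} and {N}.
Refine {A,C,H} on symbol b: members go to different blocks, giving {C,H} and {A}.
On input b, block {L,P} splits into {P} and {L}.
Refine {G,S,V,Y} on symbol a: members go to different blocks, giving {G,V} and {S,Y}.
Split {S,Y} by δ(·,c) → {Y} and {S}.
Stable partition: {C,H} | {P} | {G,V} | {N} | {A} | {L} | {Y} | {S} — 8 equivalence classes.
State C belongs to the block {C,H}, which has 2 states.

2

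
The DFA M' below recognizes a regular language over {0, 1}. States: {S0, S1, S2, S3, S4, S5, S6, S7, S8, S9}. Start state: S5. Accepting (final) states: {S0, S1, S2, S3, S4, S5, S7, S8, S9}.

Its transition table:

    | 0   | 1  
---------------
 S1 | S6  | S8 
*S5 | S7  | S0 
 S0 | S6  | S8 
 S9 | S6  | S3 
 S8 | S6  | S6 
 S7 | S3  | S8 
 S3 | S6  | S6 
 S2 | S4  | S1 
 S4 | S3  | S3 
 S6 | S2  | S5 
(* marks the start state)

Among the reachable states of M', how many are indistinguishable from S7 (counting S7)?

Reachable states from the start: {S0,S1,S2,S3,S4,S5,S6,S7,S8}. Unreachable: {S9} — drop them.
P0 = {S0,S1,S2,S3,S4,S5,S7,S8} | {S6}.
On input 0, block {S0,S1,S2,S3,S4,S5,S7,S8} splits into {S0,S1,S3,S8} and {S2,S4,S5,S7}.
Refine {S0,S1,S3,S8} on symbol 1: members go to different blocks, giving {S0,S1} and {S3,S8}.
Refine {S2,S4,S5,S7} on symbol 0: members go to different blocks, giving {S2,S5} and {S4,S7}.
The partition is now stable with 5 blocks: {S0,S1} | {S6} | {S2,S5} | {S3,S8} | {S4,S7}.
State S7 belongs to the block {S4,S7}, which has 2 states.

2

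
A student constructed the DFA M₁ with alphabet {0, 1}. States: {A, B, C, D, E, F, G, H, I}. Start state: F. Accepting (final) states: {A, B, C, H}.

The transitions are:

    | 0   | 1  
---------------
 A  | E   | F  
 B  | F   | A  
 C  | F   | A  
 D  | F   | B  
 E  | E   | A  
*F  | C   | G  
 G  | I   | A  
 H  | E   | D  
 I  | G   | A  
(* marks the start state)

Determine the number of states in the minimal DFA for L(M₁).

First remove the unreachable states {B,D,H}; 6 states remain.
Start with accepting vs non-accepting: {A,C} | {E,F,G,I}.
On input 1, block {A,C} splits into {A} and {C}.
On input 0, block {E,F,G,I} splits into {E,G,I} and {F}.
The partition is now stable with 4 blocks: {A} | {E,G,I} | {C} | {F}.

4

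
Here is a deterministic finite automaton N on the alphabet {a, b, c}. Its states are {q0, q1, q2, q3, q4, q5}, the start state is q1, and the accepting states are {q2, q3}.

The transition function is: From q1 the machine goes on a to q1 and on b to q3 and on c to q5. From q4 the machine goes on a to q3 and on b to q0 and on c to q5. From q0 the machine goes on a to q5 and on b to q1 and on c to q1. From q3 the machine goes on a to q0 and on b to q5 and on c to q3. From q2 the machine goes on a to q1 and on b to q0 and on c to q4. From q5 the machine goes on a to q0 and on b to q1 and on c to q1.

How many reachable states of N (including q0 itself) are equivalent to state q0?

States {q2,q4} cannot be reached from the start state, so discard them.
Start with accepting vs non-accepting: {q3} | {q0,q1,q5}.
On input b, block {q0,q1,q5} splits into {q0,q5} and {q1}.
No further refinement is possible. Final partition (3 blocks): {q3} | {q0,q5} | {q1}.
State q0 belongs to the block {q0,q5}, which has 2 states.

2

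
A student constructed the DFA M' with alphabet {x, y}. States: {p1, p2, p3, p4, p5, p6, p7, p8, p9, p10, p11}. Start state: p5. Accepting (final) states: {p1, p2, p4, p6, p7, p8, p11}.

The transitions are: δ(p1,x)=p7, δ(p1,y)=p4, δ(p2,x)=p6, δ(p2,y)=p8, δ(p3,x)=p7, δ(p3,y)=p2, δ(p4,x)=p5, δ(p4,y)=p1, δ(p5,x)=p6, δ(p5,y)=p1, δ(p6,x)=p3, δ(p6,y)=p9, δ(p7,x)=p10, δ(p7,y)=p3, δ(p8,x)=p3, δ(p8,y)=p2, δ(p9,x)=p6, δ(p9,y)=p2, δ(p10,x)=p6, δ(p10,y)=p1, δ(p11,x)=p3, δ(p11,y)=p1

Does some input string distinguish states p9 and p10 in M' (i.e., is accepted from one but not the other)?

No

First remove the unreachable states {p11}; 10 states remain.
Initial partition by acceptance: {p1,p2,p4,p6,p7,p8} | {p3,p5,p9,p10}.
Split {p1,p2,p4,p6,p7,p8} by δ(·,x) → {p4,p6,p7,p8} and {p1,p2}.
Split {p4,p6,p7,p8} by δ(·,y) → {p4,p8} and {p6,p7}.
No further refinement is possible. Final partition (4 blocks): {p4,p8} | {p3,p5,p9,p10} | {p1,p2} | {p6,p7}.
p9 and p10 lie in the same block of the stable partition, so they are equivalent — no string distinguishes them.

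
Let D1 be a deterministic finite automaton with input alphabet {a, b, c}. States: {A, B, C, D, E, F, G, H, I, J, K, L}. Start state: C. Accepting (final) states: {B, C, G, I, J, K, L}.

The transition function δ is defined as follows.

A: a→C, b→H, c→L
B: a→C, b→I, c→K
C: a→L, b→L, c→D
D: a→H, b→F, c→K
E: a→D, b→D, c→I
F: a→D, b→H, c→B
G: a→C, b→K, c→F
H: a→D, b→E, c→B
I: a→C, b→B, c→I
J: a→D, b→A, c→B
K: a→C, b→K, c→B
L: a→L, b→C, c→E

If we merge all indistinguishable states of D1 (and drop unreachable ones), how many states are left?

States {A,G,J} cannot be reached from the start state, so discard them.
Initial partition by acceptance: {B,C,I,K,L} | {D,E,F,H}.
On input c, block {B,C,I,K,L} splits into {B,I,K} and {C,L}.
No further refinement is possible. Final partition (3 blocks): {B,I,K} | {D,E,F,H} | {C,L}.

3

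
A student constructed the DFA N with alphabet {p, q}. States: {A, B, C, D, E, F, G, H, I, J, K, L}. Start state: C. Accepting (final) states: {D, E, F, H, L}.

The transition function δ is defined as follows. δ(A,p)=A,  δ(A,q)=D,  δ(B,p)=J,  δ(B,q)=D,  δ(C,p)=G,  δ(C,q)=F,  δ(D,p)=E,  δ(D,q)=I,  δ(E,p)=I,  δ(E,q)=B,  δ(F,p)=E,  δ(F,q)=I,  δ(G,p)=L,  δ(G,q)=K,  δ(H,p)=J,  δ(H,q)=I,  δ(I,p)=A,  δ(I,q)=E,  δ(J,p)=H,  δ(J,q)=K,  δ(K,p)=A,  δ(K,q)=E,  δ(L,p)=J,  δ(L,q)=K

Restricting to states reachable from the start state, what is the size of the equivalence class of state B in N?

Every state is reachable, so we keep all 12.
Start with accepting vs non-accepting: {D,E,F,H,L} | {A,B,C,G,I,J,K}.
Refine {D,E,F,H,L} on symbol p: members go to different blocks, giving {E,H,L} and {D,F}.
Refine {A,B,C,G,I,J,K} on symbol p: members go to different blocks, giving {A,B,C,I,K} and {G,J}.
Refine {E,H,L} on symbol p: members go to different blocks, giving {H,L} and {E}.
Refine {A,B,C,I,K} on symbol p: members go to different blocks, giving {A,I,K} and {B,C}.
On input q, block {A,I,K} splits into {I,K} and {A}.
Stable partition: {H,L} | {I,K} | {D,F} | {G,J} | {E} | {B,C} | {A} — 7 equivalence classes.
The equivalence class containing B is {B,C}, of size 2.

2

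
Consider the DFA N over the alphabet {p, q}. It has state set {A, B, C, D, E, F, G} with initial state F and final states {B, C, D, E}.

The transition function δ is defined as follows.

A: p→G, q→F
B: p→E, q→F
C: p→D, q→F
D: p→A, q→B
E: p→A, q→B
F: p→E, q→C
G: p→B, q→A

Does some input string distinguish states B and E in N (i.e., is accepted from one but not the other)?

Yes

All states are reachable from the start state.
P0 = {B,C,D,E} | {A,F,G}.
Split {B,C,D,E} by δ(·,p) → {B,C} and {D,E}.
On input p, block {A,F,G} splits into {A} and {F} and {G}.
The partition is now stable with 5 blocks: {B,C} | {A} | {D,E} | {F} | {G}.
B and E end up in different blocks, so they are distinguishable. For instance, the string 'p' is accepted from only B.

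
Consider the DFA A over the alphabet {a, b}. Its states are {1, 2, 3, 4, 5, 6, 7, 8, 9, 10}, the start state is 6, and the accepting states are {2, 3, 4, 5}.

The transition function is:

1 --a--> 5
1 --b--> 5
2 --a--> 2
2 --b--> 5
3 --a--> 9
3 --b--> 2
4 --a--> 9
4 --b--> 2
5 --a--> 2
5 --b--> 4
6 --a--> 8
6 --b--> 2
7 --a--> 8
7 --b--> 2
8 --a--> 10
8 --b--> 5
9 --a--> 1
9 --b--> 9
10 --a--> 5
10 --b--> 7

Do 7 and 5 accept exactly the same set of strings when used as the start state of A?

First remove the unreachable states {3}; 9 states remain.
Initial partition by acceptance: {2,4,5} | {1,6,7,8,9,10}.
On input a, block {2,4,5} splits into {2,5} and {4}.
Split {2,5} by δ(·,b) → {2} and {5}.
On input a, block {1,6,7,8,9,10} splits into {6,7,8,9} and {1,10}.
Split {6,7,8,9} by δ(·,a) → {6,7} and {8,9}.
Split {1,10} by δ(·,b) → {1} and {10}.
Split {8,9} by δ(·,a) → {8} and {9}.
The partition is now stable with 8 blocks: {2} | {6,7} | {4} | {5} | {1} | {8} | {10} | {9}.
7 and 5 end up in different blocks, so they are distinguishable. For instance, the string 'ε' is accepted from only 5.

No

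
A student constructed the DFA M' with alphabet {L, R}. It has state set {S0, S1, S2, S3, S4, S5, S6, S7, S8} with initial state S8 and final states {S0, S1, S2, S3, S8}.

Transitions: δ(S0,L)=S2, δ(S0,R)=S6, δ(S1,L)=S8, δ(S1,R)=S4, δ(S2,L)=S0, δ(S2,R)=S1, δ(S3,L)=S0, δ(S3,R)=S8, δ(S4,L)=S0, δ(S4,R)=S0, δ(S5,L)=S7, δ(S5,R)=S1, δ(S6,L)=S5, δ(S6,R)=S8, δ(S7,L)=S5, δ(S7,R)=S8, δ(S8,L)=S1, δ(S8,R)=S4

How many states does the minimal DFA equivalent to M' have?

5

States {S3} cannot be reached from the start state, so discard them.
P0 = {S0,S1,S2,S8} | {S4,S5,S6,S7}.
On input R, block {S0,S1,S2,S8} splits into {S0,S1,S8} and {S2}.
On input L, block {S0,S1,S8} splits into {S1,S8} and {S0}.
On input L, block {S4,S5,S6,S7} splits into {S5,S6,S7} and {S4}.
Stable partition: {S1,S8} | {S5,S6,S7} | {S2} | {S0} | {S4} — 5 equivalence classes.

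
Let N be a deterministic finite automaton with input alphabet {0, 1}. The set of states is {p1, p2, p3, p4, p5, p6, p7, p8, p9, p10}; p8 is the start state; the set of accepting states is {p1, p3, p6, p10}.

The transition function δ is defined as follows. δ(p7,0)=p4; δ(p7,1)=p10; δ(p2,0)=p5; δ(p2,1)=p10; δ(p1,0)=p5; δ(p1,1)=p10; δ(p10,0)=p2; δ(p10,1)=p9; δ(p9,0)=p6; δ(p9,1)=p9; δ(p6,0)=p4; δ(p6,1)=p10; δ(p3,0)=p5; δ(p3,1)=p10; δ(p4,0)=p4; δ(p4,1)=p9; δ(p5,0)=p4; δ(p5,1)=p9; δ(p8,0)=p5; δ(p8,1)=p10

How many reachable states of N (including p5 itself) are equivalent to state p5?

States {p1,p3,p7} cannot be reached from the start state, so discard them.
Initial partition by acceptance: {p6,p10} | {p2,p4,p5,p8,p9}.
Split {p6,p10} by δ(·,1) → {p6} and {p10}.
Split {p2,p4,p5,p8,p9} by δ(·,0) → {p2,p4,p5,p8} and {p9}.
Refine {p2,p4,p5,p8} on symbol 1: members go to different blocks, giving {p2,p8} and {p4,p5}.
The partition is now stable with 5 blocks: {p6} | {p2,p8} | {p10} | {p9} | {p4,p5}.
State p5 belongs to the block {p4,p5}, which has 2 states.

2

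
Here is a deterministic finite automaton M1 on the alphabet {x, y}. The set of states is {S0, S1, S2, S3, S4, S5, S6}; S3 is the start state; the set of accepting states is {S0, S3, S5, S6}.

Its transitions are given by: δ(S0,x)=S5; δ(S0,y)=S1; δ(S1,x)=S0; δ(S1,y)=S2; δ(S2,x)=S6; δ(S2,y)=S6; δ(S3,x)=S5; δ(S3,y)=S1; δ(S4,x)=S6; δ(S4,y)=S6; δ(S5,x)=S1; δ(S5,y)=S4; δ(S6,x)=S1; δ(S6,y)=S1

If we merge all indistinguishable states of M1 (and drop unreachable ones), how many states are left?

5

Every state is reachable, so we keep all 7.
Start with accepting vs non-accepting: {S0,S3,S5,S6} | {S1,S2,S4}.
Split {S0,S3,S5,S6} by δ(·,x) → {S0,S3} and {S5,S6}.
Split {S1,S2,S4} by δ(·,x) → {S2,S4} and {S1}.
Split {S5,S6} by δ(·,y) → {S5} and {S6}.
Stable partition: {S0,S3} | {S2,S4} | {S5} | {S1} | {S6} — 5 equivalence classes.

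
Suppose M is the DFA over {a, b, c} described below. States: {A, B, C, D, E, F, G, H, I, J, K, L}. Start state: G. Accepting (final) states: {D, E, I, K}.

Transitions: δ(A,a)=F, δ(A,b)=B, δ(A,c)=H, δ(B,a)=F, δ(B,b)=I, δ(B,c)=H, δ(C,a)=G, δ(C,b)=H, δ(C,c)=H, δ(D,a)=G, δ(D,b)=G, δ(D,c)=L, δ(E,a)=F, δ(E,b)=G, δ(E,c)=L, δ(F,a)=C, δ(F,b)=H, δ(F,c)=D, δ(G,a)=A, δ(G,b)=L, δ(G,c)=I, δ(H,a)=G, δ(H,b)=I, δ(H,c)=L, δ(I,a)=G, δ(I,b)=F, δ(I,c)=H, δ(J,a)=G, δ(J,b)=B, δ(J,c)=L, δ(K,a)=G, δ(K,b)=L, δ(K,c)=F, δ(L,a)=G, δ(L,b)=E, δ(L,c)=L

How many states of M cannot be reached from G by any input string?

Starting at G and following transitions, the reachable set is {A, B, C, D, E, F, G, H, I, L}. That leaves J, K unreachable — 2 in total.

2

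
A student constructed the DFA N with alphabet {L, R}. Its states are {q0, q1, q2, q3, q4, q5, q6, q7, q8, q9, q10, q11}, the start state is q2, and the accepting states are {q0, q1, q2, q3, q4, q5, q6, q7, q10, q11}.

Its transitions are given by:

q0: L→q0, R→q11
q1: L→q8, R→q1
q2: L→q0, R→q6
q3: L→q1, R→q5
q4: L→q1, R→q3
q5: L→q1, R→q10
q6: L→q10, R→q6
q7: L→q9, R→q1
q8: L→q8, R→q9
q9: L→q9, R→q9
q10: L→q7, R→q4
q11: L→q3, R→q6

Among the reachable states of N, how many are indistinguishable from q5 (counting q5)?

4

Every state is reachable, so we keep all 12.
Initial partition by acceptance: {q0,q1,q2,q3,q4,q5,q6,q7,q10,q11} | {q8,q9}.
Split {q0,q1,q2,q3,q4,q5,q6,q7,q10,q11} by δ(·,L) → {q0,q2,q3,q4,q5,q6,q10,q11} and {q1,q7}.
Refine {q0,q2,q3,q4,q5,q6,q10,q11} on symbol L: members go to different blocks, giving {q0,q2,q6,q11} and {q3,q4,q5,q10}.
Refine {q0,q2,q6,q11} on symbol L: members go to different blocks, giving {q0,q2} and {q6,q11}.
No further refinement is possible. Final partition (5 blocks): {q0,q2} | {q8,q9} | {q1,q7} | {q3,q4,q5,q10} | {q6,q11}.
The equivalence class containing q5 is {q3,q4,q5,q10}, of size 4.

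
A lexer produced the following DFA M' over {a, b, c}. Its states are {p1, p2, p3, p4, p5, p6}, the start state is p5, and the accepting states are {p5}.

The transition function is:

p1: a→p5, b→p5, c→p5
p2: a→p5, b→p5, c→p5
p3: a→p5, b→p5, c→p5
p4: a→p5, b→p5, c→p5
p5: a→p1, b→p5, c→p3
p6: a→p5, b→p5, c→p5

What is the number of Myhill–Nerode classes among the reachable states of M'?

2

First remove the unreachable states {p2,p4,p6}; 3 states remain.
Start with accepting vs non-accepting: {p5} | {p1,p3}.
No further refinement is possible. Final partition (2 blocks): {p5} | {p1,p3}.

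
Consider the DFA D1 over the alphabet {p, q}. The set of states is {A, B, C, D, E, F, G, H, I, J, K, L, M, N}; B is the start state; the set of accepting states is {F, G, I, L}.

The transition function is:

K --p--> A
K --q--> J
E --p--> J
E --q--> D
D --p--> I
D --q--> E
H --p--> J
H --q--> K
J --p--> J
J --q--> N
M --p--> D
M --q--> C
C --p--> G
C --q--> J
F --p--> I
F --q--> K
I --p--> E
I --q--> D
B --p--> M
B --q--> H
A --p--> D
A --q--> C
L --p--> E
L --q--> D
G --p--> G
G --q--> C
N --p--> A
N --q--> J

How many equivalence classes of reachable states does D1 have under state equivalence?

Reachable states from the start: {A,B,C,D,E,G,H,I,J,K,M,N}. Unreachable: {F,L} — drop them.
P0 = {G,I} | {A,B,C,D,E,H,J,K,M,N}.
On input p, block {G,I} splits into {G} and {I}.
Refine {A,B,C,D,E,H,J,K,M,N} on symbol p: members go to different blocks, giving {A,B,E,H,J,K,M,N} and {C} and {D}.
Split {A,B,E,H,J,K,M,N} by δ(·,p) → {B,E,H,J,K,N} and {A,M}.
On input p, block {B,E,H,J,K,N} splits into {B,K,N} and {E,H,J}.
Refine {E,H,J} on symbol q: members go to different blocks, giving {H,J} and {E}.
Stable partition: {G} | {B,K,N} | {I} | {C} | {D} | {A,M} | {H,J} | {E} — 8 equivalence classes.

8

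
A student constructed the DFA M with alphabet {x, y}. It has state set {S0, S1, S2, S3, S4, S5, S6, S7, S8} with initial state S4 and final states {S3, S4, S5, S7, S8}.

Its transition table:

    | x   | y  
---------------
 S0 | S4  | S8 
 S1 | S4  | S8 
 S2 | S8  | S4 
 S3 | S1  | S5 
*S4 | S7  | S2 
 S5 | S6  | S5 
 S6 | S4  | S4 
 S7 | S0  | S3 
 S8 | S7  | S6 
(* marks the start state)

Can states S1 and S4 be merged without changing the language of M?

No

P0 = {S3,S4,S5,S7,S8} | {S0,S1,S2,S6}.
Split {S3,S4,S5,S7,S8} by δ(·,x) → {S3,S5,S7} and {S4,S8}.
The partition is now stable with 3 blocks: {S3,S5,S7} | {S0,S1,S2,S6} | {S4,S8}.
S1 and S4 end up in different blocks, so they are distinguishable. For instance, the string 'ε' is accepted from only S4.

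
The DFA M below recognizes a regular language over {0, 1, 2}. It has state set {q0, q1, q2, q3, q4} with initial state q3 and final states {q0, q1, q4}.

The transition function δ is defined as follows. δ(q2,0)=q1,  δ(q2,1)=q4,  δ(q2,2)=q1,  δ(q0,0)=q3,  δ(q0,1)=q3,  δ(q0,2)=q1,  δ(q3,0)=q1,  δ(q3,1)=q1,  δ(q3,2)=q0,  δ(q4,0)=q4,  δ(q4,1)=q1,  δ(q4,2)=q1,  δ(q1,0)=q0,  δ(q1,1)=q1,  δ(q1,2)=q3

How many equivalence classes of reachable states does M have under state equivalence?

Reachable states from the start: {q0,q1,q3}. Unreachable: {q2,q4} — drop them.
Start with accepting vs non-accepting: {q0,q1} | {q3}.
Split {q0,q1} by δ(·,0) → {q0} and {q1}.
No further refinement is possible. Final partition (3 blocks): {q0} | {q3} | {q1}.

3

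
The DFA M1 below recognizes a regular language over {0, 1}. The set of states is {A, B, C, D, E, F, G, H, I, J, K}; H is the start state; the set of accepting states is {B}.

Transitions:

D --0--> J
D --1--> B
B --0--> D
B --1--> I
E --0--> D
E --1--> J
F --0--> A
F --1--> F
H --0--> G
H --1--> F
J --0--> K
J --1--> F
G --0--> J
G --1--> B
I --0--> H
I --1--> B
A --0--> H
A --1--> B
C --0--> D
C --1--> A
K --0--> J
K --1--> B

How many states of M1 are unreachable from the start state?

2

BFS from H reaches {A, B, D, F, G, H, I, J, K}; the 2 state(s) C, E are never visited.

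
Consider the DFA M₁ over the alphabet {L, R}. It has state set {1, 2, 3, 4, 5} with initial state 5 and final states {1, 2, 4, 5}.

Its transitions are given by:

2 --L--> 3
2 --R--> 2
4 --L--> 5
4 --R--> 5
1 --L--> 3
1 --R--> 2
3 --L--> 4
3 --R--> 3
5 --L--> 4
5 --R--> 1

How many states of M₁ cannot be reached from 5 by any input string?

A breadth-first search from the start state visits every state.

0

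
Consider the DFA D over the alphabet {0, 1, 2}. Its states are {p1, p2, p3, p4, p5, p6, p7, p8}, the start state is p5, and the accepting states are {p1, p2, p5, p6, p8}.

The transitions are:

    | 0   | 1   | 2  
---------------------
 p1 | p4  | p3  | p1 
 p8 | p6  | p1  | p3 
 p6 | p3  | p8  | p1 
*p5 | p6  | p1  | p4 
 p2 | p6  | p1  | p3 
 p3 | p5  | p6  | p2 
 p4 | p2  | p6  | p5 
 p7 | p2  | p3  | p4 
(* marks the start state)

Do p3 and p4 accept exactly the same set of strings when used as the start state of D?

Yes

States {p7} cannot be reached from the start state, so discard them.
Start with accepting vs non-accepting: {p1,p2,p5,p6,p8} | {p3,p4}.
On input 0, block {p1,p2,p5,p6,p8} splits into {p2,p5,p8} and {p1,p6}.
On input 1, block {p1,p6} splits into {p1} and {p6}.
No further refinement is possible. Final partition (4 blocks): {p2,p5,p8} | {p3,p4} | {p1} | {p6}.
p3 and p4 lie in the same block of the stable partition, so they are equivalent — no string distinguishes them.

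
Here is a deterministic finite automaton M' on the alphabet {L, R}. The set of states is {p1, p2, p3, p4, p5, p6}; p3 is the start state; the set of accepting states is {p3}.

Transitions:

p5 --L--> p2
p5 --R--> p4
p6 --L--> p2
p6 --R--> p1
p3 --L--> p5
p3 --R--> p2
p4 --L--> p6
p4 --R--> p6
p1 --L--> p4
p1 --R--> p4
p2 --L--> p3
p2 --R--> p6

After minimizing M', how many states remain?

6

Every state is reachable, so we keep all 6.
P0 = {p3} | {p1,p2,p4,p5,p6}.
On input L, block {p1,p2,p4,p5,p6} splits into {p1,p4,p5,p6} and {p2}.
Refine {p1,p4,p5,p6} on symbol L: members go to different blocks, giving {p1,p4} and {p5,p6}.
Refine {p1,p4} on symbol L: members go to different blocks, giving {p1} and {p4}.
On input R, block {p5,p6} splits into {p5} and {p6}.
No further refinement is possible. Final partition (6 blocks): {p3} | {p1} | {p2} | {p5} | {p4} | {p6}.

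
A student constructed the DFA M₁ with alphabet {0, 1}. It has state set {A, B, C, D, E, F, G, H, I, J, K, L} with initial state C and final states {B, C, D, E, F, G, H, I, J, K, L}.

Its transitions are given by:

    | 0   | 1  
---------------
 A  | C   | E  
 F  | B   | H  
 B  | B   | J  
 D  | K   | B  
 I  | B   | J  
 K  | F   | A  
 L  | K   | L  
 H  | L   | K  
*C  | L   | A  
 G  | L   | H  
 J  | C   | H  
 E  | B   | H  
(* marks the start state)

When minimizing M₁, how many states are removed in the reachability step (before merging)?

3

Starting at C and following transitions, the reachable set is {A, B, C, E, F, H, J, K, L}. That leaves D, G, I unreachable — 3 in total.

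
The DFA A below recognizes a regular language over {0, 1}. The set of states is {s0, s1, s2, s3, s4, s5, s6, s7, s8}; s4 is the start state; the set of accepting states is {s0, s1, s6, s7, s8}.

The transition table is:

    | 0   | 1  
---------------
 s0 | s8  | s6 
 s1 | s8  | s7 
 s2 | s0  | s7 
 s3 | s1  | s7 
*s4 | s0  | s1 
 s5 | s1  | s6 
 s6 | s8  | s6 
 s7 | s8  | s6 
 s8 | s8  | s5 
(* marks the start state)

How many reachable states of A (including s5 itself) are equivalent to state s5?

First remove the unreachable states {s2,s3}; 7 states remain.
P0 = {s0,s1,s6,s7,s8} | {s4,s5}.
On input 1, block {s0,s1,s6,s7,s8} splits into {s0,s1,s6,s7} and {s8}.
Stable partition: {s0,s1,s6,s7} | {s4,s5} | {s8} — 3 equivalence classes.
State s5 belongs to the block {s4,s5}, which has 2 states.

2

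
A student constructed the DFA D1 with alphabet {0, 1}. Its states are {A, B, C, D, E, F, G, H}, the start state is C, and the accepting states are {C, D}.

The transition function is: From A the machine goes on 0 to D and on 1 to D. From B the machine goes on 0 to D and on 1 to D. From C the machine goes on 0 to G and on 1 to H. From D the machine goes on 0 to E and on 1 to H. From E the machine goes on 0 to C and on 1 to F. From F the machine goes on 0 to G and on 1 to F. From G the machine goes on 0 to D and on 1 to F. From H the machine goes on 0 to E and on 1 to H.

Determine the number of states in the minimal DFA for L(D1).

3

Reachable states from the start: {C,D,E,F,G,H}. Unreachable: {A,B} — drop them.
Initial partition by acceptance: {C,D} | {E,F,G,H}.
Refine {E,F,G,H} on symbol 0: members go to different blocks, giving {E,G} and {F,H}.
Stable partition: {C,D} | {E,G} | {F,H} — 3 equivalence classes.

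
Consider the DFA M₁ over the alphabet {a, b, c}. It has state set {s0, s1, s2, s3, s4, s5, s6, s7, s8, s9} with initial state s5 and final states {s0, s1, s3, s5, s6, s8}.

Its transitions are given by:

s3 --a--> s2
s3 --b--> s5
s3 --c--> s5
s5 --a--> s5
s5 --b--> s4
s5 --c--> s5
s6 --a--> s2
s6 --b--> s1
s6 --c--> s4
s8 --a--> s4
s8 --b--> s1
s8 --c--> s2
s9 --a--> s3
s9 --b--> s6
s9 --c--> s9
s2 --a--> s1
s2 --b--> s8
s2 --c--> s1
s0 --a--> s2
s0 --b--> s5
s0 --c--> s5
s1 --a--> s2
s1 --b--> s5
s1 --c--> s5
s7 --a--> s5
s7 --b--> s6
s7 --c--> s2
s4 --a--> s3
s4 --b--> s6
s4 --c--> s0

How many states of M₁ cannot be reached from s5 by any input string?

2

Starting at s5 and following transitions, the reachable set is {s0, s1, s2, s3, s4, s5, s6, s8}. That leaves s7, s9 unreachable — 2 in total.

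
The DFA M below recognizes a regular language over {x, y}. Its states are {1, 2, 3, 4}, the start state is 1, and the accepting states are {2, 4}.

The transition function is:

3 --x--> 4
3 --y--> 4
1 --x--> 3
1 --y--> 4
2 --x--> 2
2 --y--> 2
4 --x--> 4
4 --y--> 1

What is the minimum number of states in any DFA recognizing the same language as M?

Reachable states from the start: {1,3,4}. Unreachable: {2} — drop them.
P0 = {4} | {1,3}.
Split {1,3} by δ(·,x) → {1} and {3}.
Stable partition: {4} | {1} | {3} — 3 equivalence classes.

3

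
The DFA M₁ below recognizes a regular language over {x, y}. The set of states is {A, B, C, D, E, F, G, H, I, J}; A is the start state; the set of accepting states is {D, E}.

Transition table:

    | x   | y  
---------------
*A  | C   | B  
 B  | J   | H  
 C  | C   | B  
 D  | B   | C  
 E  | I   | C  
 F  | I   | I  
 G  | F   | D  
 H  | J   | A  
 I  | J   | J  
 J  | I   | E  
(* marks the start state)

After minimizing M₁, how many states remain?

6

First remove the unreachable states {D,F,G}; 7 states remain.
P0 = {E} | {A,B,C,H,I,J}.
Refine {A,B,C,H,I,J} on symbol y: members go to different blocks, giving {A,B,C,H,I} and {J}.
Split {A,B,C,H,I} by δ(·,x) → {B,H,I} and {A,C}.
Refine {B,H,I} on symbol y: members go to different blocks, giving {B} and {H} and {I}.
No further refinement is possible. Final partition (6 blocks): {E} | {B} | {J} | {A,C} | {H} | {I}.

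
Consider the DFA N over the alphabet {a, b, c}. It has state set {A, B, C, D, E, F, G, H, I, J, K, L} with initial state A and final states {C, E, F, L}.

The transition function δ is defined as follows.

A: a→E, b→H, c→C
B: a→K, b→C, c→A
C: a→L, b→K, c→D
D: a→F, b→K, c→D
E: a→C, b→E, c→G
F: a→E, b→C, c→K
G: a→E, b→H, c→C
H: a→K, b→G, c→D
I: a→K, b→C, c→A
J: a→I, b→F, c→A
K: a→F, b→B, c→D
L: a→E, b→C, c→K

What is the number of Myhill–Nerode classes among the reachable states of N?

8

Reachable states from the start: {A,B,C,D,E,F,G,H,K,L}. Unreachable: {I,J} — drop them.
P0 = {C,E,F,L} | {A,B,D,G,H,K}.
Split {C,E,F,L} by δ(·,b) → {E,F,L} and {C}.
Split {E,F,L} by δ(·,a) → {F,L} and {E}.
Split {A,B,D,G,H,K} by δ(·,a) → {A,G} and {B,H} and {D,K}.
Refine {B,H} on symbol b: members go to different blocks, giving {B} and {H}.
Refine {D,K} on symbol b: members go to different blocks, giving {D} and {K}.
No further refinement is possible. Final partition (8 blocks): {F,L} | {A,G} | {C} | {E} | {B} | {D} | {H} | {K}.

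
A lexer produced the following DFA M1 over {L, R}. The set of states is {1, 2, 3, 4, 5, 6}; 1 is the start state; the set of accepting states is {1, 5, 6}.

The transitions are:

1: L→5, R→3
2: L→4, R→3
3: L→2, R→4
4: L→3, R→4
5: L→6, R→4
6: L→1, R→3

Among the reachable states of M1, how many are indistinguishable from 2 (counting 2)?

3

Start with accepting vs non-accepting: {1,5,6} | {2,3,4}.
No further refinement is possible. Final partition (2 blocks): {1,5,6} | {2,3,4}.
State 2 belongs to the block {2,3,4}, which has 3 states.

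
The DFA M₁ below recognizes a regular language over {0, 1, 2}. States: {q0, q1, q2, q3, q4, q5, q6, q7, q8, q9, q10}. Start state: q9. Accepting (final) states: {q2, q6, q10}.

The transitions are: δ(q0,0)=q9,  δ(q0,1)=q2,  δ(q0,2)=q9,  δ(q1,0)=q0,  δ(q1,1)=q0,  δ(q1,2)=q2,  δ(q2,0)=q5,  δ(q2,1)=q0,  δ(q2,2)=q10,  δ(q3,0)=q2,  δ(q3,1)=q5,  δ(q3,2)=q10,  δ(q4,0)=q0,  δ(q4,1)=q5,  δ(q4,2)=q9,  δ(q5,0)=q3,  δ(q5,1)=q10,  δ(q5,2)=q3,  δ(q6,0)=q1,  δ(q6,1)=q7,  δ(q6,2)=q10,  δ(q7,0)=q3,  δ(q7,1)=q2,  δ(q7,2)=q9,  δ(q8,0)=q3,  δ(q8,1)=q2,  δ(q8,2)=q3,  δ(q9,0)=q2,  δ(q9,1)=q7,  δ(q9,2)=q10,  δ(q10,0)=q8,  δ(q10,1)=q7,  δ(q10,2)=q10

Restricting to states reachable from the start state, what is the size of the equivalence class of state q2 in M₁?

2

Reachable states from the start: {q0,q2,q3,q5,q7,q8,q9,q10}. Unreachable: {q1,q4,q6} — drop them.
P0 = {q2,q10} | {q0,q3,q5,q7,q8,q9}.
On input 0, block {q0,q3,q5,q7,q8,q9} splits into {q0,q5,q7,q8} and {q3,q9}.
No further refinement is possible. Final partition (3 blocks): {q2,q10} | {q0,q5,q7,q8} | {q3,q9}.
The equivalence class containing q2 is {q2,q10}, of size 2.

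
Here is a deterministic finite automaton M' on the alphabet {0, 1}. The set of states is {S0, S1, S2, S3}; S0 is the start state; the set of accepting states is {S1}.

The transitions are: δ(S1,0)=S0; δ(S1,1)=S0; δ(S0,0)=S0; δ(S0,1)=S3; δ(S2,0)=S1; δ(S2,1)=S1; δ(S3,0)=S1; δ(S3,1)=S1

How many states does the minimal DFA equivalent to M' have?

Reachable states from the start: {S0,S1,S3}. Unreachable: {S2} — drop them.
P0 = {S1} | {S0,S3}.
On input 0, block {S0,S3} splits into {S0} and {S3}.
The partition is now stable with 3 blocks: {S1} | {S0} | {S3}.

3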